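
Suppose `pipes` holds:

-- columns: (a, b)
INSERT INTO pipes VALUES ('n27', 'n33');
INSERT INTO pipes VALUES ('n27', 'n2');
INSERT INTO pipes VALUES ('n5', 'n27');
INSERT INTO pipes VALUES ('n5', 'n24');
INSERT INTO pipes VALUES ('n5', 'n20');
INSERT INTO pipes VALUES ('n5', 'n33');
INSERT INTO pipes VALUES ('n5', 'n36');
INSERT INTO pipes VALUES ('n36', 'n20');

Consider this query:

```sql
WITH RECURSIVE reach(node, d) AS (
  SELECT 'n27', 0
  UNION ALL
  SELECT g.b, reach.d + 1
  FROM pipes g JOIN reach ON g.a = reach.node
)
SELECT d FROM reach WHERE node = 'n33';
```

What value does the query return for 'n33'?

Base: (n27, d=0).
Iteration 1: edges from {n27} -> (n2, d=1), (n33, d=1).
Iteration 2: no outgoing edges from {n2,n33}; recursion stops.

1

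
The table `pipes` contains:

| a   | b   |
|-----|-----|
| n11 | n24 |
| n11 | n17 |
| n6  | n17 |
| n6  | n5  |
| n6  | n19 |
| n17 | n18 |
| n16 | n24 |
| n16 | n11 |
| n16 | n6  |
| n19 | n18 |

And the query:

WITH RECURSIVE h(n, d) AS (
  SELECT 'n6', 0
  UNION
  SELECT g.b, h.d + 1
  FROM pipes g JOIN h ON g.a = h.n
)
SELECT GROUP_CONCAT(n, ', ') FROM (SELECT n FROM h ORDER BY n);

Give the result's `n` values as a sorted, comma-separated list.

n17, n18, n19, n5, n6

Base: (n6, d=0).
Iteration 1: edges from {n6} -> (n17, d=1), (n19, d=1), (n5, d=1).
Iteration 2: edges from {n17,n19,n5} -> (n18, d=2). [UNION drops 1 duplicate row(s)]
Iteration 3: no outgoing edges from {n18}; recursion stops.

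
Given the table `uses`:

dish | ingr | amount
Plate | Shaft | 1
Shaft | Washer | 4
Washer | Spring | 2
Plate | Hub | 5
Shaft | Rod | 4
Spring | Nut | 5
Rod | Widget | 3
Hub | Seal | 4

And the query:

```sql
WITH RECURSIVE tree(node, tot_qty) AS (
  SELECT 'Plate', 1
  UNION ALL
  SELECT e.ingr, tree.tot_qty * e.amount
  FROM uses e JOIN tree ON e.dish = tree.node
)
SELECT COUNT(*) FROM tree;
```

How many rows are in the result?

Base: (Plate, tot_qty=1).
Iteration 1: components of {Plate} -> Hub = 1*5 = 5, Shaft = 1*1 = 1.
Iteration 2: components of {Hub,Shaft} -> Rod = 1*4 = 4, Seal = 5*4 = 20, Washer = 1*4 = 4.
Iteration 3: components of {Rod,Seal,Washer} -> Spring = 4*2 = 8, Widget = 4*3 = 12.
Iteration 4: components of {Spring,Widget} -> Nut = 8*5 = 40.
Iteration 5: no further components; recursion stops.
Total rows emitted: 9.

9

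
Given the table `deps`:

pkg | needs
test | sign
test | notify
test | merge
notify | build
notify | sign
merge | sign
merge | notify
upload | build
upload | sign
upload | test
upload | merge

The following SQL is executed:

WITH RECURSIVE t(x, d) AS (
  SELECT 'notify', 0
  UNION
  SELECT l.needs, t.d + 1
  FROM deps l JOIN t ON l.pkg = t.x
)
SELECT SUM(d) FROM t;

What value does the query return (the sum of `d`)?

Base: (notify, d=0).
Iteration 1: edges from {notify} -> (build, d=1), (sign, d=1).
Iteration 2: no outgoing edges from {build,sign}; recursion stops.
SUM(d) = 0 + 1 + 1 = 2.

2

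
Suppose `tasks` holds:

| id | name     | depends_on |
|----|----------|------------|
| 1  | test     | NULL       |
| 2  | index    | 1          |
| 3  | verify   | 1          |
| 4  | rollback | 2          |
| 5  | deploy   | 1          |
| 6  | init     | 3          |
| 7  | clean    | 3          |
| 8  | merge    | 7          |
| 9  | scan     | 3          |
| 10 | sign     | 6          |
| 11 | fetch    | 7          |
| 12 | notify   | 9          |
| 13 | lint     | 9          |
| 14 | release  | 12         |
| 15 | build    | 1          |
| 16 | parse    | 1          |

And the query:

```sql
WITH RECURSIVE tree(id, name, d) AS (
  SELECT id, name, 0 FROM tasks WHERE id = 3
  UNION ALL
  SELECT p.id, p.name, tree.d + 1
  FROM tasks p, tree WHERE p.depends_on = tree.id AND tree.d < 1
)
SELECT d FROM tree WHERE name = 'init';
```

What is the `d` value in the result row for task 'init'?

Base: id=3 (verify) at d 0.
Iteration 1: rows with depends_on in {3} -> init (id 6, d 1), clean (id 7, d 1), scan (id 9, d 1).
Iteration 2: d < 1 fails for all current rows; recursion stops.

1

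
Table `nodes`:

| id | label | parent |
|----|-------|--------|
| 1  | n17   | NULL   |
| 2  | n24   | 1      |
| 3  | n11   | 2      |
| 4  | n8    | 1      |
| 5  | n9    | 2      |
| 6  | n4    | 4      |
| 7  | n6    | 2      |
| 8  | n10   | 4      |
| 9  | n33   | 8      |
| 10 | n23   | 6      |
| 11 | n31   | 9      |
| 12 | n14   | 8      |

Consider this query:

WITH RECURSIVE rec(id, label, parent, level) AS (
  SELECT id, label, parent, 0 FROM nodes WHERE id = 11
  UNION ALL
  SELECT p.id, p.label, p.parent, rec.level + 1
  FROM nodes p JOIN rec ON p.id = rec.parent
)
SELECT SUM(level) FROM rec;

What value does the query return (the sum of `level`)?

10

Base: id=11 (n31), parent=9, level 0.
Iteration 1: join on id=9 -> n33 (id 9, parent=8, level 1).
Iteration 2: join on id=8 -> n10 (id 8, parent=4, level 2).
Iteration 3: join on id=4 -> n8 (id 4, parent=1, level 3).
Iteration 4: join on id=1 -> n17 (id 1, parent=NULL, level 4).
Iteration 5: parent is NULL; no match; recursion stops.
SUM(level) = 0 + 1 + 2 + 3 + 4 = 10.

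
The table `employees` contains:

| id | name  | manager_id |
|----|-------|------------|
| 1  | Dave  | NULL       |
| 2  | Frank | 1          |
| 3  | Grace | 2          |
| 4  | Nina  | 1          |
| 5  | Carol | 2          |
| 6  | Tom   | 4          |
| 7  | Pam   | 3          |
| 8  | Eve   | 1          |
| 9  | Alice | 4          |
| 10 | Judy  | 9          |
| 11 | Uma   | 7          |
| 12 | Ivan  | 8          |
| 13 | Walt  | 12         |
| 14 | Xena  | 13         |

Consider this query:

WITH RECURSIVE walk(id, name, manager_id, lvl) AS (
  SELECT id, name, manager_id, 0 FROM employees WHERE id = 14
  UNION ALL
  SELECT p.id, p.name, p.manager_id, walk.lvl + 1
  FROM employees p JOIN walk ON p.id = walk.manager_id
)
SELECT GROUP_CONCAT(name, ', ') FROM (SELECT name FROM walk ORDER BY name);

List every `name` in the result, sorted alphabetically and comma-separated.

Base: id=14 (Xena), manager_id=13, lvl 0.
Iteration 1: join on id=13 -> Walt (id 13, manager_id=12, lvl 1).
Iteration 2: join on id=12 -> Ivan (id 12, manager_id=8, lvl 2).
Iteration 3: join on id=8 -> Eve (id 8, manager_id=1, lvl 3).
Iteration 4: join on id=1 -> Dave (id 1, manager_id=NULL, lvl 4).
Iteration 5: manager_id is NULL; no match; recursion stops.

Dave, Eve, Ivan, Walt, Xena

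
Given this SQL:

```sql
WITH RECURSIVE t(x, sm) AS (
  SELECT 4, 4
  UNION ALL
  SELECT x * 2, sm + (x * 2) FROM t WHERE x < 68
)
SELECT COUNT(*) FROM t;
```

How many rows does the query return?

Base: x=4, sm=4.
Iteration 1: 4 < 68 holds -> x = 4 * 2 = 8, sm = 4 + 8 = 12.
Iteration 2: 8 < 68 holds -> x = 8 * 2 = 16, sm = 12 + 16 = 28.
Iteration 3: 16 < 68 holds -> x = 16 * 2 = 32, sm = 28 + 32 = 60.
Iteration 4: 32 < 68 holds -> x = 32 * 2 = 64, sm = 60 + 64 = 124.
Iteration 5: 64 < 68 holds -> x = 64 * 2 = 128, sm = 124 + 128 = 252.
Iteration 6: 128 < 68 fails; recursion stops.
Total rows emitted: 6.

6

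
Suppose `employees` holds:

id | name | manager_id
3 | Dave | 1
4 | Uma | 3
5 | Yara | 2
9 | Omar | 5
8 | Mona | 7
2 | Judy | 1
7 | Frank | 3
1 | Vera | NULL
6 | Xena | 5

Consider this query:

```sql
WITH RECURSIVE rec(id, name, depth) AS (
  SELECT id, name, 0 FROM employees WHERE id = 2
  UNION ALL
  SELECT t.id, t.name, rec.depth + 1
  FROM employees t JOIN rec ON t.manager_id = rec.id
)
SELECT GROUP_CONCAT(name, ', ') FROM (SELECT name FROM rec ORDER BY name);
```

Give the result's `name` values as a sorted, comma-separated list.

Judy, Omar, Xena, Yara

Base: id=2 (Judy) at depth 0.
Iteration 1: rows with manager_id in {2} -> Yara (id 5, depth 1).
Iteration 2: rows with manager_id in {5} -> Xena (id 6, depth 2), Omar (id 9, depth 2).
Iteration 3: no rows with manager_id in {6,9}; recursion stops.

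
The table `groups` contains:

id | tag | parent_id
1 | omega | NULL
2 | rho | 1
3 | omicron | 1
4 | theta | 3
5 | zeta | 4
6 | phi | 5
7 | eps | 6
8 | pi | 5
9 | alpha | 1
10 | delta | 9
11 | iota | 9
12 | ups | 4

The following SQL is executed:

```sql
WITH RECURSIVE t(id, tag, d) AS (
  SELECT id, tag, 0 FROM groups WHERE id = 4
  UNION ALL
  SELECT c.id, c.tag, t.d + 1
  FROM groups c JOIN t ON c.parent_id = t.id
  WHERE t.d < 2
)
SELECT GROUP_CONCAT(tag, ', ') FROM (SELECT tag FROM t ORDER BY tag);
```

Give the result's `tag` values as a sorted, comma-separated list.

phi, pi, theta, ups, zeta

Base: id=4 (theta) at d 0.
Iteration 1: rows with parent_id in {4} -> zeta (id 5, d 1), ups (id 12, d 1).
Iteration 2: rows with parent_id in {5,12} -> phi (id 6, d 2), pi (id 8, d 2).
Iteration 3: d < 2 fails for all current rows; recursion stops.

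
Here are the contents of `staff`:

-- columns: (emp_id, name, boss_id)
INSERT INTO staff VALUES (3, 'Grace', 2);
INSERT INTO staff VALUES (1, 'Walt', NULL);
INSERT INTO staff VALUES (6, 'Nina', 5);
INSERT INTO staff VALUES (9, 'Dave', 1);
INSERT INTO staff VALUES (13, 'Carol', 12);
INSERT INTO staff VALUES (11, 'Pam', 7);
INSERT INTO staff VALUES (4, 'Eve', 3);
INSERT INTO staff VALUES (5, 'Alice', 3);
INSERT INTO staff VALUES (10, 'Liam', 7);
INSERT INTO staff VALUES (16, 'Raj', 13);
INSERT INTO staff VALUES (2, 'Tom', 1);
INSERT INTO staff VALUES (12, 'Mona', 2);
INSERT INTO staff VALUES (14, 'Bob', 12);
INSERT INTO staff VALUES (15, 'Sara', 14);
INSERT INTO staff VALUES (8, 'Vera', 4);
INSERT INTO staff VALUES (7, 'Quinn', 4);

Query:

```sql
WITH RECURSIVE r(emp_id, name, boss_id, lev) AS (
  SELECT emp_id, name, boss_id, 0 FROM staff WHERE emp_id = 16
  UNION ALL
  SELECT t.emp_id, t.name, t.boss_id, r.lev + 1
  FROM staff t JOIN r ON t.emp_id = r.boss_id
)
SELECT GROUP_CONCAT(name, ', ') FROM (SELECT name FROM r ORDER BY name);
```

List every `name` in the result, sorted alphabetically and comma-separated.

Carol, Mona, Raj, Tom, Walt

Base: emp_id=16 (Raj), boss_id=13, lev 0.
Iteration 1: join on emp_id=13 -> Carol (id 13, boss_id=12, lev 1).
Iteration 2: join on emp_id=12 -> Mona (id 12, boss_id=2, lev 2).
Iteration 3: join on emp_id=2 -> Tom (id 2, boss_id=1, lev 3).
Iteration 4: join on emp_id=1 -> Walt (id 1, boss_id=NULL, lev 4).
Iteration 5: boss_id is NULL; no match; recursion stops.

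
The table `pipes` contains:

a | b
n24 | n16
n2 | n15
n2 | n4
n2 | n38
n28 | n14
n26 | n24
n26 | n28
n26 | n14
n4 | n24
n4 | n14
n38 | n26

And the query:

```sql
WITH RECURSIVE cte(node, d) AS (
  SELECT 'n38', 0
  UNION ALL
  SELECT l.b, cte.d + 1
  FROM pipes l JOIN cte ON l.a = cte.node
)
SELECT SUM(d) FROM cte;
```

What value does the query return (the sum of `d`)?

Base: (n38, d=0).
Iteration 1: edges from {n38} -> (n26, d=1).
Iteration 2: edges from {n26} -> (n14, d=2), (n24, d=2), (n28, d=2).
Iteration 3: edges from {n14,n24,n28} -> (n14, d=3), (n16, d=3).
Iteration 4: no outgoing edges from {n14,n16}; recursion stops.
SUM(d) = 0 + 1 + 2 + 2 + 2 + 3 + 3 = 13.

13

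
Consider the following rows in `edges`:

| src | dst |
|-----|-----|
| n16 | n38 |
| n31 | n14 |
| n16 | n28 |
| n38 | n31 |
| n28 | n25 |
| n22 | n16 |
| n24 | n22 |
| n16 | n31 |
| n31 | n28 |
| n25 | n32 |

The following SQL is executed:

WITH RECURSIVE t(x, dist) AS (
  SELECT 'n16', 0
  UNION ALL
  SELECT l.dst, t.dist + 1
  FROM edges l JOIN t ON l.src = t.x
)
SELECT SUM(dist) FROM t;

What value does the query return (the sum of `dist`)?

36

Base: (n16, dist=0).
Iteration 1: edges from {n16} -> (n28, dist=1), (n31, dist=1), (n38, dist=1).
Iteration 2: edges from {n28,n31,n38} -> (n14, dist=2), (n25, dist=2), (n28, dist=2), (n31, dist=2).
Iteration 3: edges from {n14,n25,n28,n31} -> (n14, dist=3), (n25, dist=3), (n28, dist=3), (n32, dist=3).
Iteration 4: edges from {n14,n25,n28,n32} -> (n25, dist=4), (n32, dist=4).
Iteration 5: edges from {n25,n32} -> (n32, dist=5).
Iteration 6: no outgoing edges from {n32}; recursion stops.
SUM(dist) = 0 + 1 + 1 + 1 + 2 + 2 + 2 + 2 + 3 + 3 + 3 + 3 + 4 + 4 + 5 = 36.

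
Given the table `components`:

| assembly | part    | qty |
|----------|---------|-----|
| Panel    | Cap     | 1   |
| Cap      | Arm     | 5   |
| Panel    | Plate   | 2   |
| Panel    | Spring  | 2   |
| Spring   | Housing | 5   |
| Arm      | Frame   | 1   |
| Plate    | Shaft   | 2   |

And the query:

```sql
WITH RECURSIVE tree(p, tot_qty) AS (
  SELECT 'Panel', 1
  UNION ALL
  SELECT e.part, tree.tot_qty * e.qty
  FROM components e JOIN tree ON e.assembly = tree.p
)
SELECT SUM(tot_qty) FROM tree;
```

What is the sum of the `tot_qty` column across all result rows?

Base: (Panel, tot_qty=1).
Iteration 1: components of {Panel} -> Cap = 1*1 = 1, Plate = 1*2 = 2, Spring = 1*2 = 2.
Iteration 2: components of {Cap,Plate,Spring} -> Arm = 1*5 = 5, Housing = 2*5 = 10, Shaft = 2*2 = 4.
Iteration 3: components of {Arm,Housing,Shaft} -> Frame = 5*1 = 5.
Iteration 4: no further components; recursion stops.
SUM(tot_qty) = 1 + 1 + 2 + 2 + 5 + 4 + 10 + 5 = 30.

30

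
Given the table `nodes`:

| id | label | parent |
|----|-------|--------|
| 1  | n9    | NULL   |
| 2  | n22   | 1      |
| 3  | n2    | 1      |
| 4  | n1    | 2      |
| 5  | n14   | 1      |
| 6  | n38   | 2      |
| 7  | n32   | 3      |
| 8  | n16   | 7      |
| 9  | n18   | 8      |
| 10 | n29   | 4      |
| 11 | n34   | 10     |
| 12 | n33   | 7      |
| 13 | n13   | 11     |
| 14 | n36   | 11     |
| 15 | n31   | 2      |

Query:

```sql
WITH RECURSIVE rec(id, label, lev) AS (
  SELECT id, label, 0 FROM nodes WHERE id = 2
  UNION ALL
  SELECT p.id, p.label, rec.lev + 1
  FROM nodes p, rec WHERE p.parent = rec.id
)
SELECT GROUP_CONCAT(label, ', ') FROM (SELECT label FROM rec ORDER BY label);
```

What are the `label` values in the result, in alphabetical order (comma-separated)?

Base: id=2 (n22) at lev 0.
Iteration 1: rows with parent in {2} -> n1 (id 4, lev 1), n38 (id 6, lev 1), n31 (id 15, lev 1).
Iteration 2: rows with parent in {4,6,15} -> n29 (id 10, lev 2).
Iteration 3: rows with parent in {10} -> n34 (id 11, lev 3).
Iteration 4: rows with parent in {11} -> n13 (id 13, lev 4), n36 (id 14, lev 4).
Iteration 5: no rows with parent in {13,14}; recursion stops.

n1, n13, n22, n29, n31, n34, n36, n38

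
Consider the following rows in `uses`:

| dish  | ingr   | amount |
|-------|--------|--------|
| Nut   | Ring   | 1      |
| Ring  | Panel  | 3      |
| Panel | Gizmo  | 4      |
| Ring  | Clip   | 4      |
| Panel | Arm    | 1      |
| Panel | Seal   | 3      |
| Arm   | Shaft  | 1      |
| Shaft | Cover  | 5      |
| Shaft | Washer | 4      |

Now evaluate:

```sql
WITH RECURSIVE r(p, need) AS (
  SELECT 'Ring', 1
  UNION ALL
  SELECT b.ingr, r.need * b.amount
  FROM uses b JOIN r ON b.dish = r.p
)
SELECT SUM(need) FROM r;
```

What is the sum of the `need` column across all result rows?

Base: (Ring, need=1).
Iteration 1: components of {Ring} -> Clip = 1*4 = 4, Panel = 1*3 = 3.
Iteration 2: components of {Clip,Panel} -> Arm = 3*1 = 3, Gizmo = 3*4 = 12, Seal = 3*3 = 9.
Iteration 3: components of {Arm,Gizmo,Seal} -> Shaft = 3*1 = 3.
Iteration 4: components of {Shaft} -> Cover = 3*5 = 15, Washer = 3*4 = 12.
Iteration 5: no further components; recursion stops.
SUM(need) = 1 + 3 + 4 + 12 + 3 + 9 + 3 + 15 + 12 = 62.

62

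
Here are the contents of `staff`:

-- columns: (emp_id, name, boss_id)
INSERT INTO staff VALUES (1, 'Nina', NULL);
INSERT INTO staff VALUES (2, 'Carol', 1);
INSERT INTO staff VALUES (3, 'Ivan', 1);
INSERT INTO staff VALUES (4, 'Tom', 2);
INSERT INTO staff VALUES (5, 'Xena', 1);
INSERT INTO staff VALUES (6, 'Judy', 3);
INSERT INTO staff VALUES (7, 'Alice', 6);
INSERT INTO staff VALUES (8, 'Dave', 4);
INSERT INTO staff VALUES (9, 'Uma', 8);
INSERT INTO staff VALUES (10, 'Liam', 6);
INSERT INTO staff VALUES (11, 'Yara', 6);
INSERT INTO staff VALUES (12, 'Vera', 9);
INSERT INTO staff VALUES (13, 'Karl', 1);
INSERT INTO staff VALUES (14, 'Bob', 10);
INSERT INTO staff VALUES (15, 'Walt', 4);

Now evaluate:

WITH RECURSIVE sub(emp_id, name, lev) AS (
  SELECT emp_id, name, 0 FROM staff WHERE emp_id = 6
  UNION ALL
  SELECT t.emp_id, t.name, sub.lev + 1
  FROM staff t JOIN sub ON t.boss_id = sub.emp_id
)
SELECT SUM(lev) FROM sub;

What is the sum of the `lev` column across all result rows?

Base: emp_id=6 (Judy) at lev 0.
Iteration 1: rows with boss_id in {6} -> Alice (id 7, lev 1), Liam (id 10, lev 1), Yara (id 11, lev 1).
Iteration 2: rows with boss_id in {7,10,11} -> Bob (id 14, lev 2).
Iteration 3: no rows with boss_id in {14}; recursion stops.
SUM(lev) = 0 + 1 + 1 + 1 + 2 = 5.

5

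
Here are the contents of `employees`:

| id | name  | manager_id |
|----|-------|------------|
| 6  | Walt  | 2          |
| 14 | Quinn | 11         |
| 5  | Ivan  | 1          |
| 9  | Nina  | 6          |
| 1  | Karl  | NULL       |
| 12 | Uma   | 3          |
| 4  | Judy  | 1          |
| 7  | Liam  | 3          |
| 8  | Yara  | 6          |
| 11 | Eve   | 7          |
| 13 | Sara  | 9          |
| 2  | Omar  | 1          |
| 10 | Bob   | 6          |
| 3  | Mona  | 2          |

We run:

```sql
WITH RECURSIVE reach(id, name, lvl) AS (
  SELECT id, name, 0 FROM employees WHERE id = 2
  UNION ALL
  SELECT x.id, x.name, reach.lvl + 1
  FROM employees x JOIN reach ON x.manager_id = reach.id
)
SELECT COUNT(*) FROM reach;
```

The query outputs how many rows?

Base: id=2 (Omar) at lvl 0.
Iteration 1: rows with manager_id in {2} -> Mona (id 3, lvl 1), Walt (id 6, lvl 1).
Iteration 2: rows with manager_id in {3,6} -> Liam (id 7, lvl 2), Yara (id 8, lvl 2), Nina (id 9, lvl 2), Bob (id 10, lvl 2), Uma (id 12, lvl 2).
Iteration 3: rows with manager_id in {7,8,9,10,12} -> Eve (id 11, lvl 3), Sara (id 13, lvl 3).
Iteration 4: rows with manager_id in {11,13} -> Quinn (id 14, lvl 4).
Iteration 5: no rows with manager_id in {14}; recursion stops.
Total rows emitted: 11.

11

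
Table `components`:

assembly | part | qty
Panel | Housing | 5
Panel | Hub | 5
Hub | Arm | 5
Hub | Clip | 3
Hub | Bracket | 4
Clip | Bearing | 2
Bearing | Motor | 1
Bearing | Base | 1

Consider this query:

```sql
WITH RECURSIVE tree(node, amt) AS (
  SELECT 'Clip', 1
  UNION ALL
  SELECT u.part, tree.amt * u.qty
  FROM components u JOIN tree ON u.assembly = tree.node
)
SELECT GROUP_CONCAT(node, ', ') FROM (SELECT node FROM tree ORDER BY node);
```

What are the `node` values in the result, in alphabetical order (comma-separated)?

Base: (Clip, amt=1).
Iteration 1: components of {Clip} -> Bearing = 1*2 = 2.
Iteration 2: components of {Bearing} -> Base = 2*1 = 2, Motor = 2*1 = 2.
Iteration 3: no further components; recursion stops.

Base, Bearing, Clip, Motor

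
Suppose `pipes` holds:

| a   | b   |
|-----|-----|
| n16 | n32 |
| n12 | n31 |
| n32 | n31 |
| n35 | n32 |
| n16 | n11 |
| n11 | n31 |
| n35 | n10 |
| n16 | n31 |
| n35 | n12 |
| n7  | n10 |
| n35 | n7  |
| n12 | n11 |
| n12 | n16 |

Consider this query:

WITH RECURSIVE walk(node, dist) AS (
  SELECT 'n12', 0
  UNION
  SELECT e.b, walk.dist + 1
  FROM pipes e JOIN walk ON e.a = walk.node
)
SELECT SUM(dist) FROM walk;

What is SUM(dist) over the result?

Base: (n12, dist=0).
Iteration 1: edges from {n12} -> (n11, dist=1), (n16, dist=1), (n31, dist=1).
Iteration 2: edges from {n11,n16,n31} -> (n11, dist=2), (n31, dist=2), (n32, dist=2). [UNION drops 1 duplicate row(s)]
Iteration 3: edges from {n11,n31,n32} -> (n31, dist=3). [UNION drops 1 duplicate row(s)]
Iteration 4: no outgoing edges from {n31}; recursion stops.
SUM(dist) = 0 + 1 + 1 + 1 + 2 + 2 + 2 + 3 = 12.

12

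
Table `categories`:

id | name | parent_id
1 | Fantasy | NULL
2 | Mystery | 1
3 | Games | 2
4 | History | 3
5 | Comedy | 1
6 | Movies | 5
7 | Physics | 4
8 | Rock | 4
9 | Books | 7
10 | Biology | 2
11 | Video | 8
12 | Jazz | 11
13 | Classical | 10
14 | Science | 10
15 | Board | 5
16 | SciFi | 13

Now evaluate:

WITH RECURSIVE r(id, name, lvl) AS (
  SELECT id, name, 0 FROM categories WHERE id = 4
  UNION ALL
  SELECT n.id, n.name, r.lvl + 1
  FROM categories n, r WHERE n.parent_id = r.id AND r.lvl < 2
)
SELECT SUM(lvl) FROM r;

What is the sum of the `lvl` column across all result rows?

6

Base: id=4 (History) at lvl 0.
Iteration 1: rows with parent_id in {4} -> Physics (id 7, lvl 1), Rock (id 8, lvl 1).
Iteration 2: rows with parent_id in {7,8} -> Books (id 9, lvl 2), Video (id 11, lvl 2).
Iteration 3: lvl < 2 fails for all current rows; recursion stops.
SUM(lvl) = 0 + 1 + 1 + 2 + 2 = 6.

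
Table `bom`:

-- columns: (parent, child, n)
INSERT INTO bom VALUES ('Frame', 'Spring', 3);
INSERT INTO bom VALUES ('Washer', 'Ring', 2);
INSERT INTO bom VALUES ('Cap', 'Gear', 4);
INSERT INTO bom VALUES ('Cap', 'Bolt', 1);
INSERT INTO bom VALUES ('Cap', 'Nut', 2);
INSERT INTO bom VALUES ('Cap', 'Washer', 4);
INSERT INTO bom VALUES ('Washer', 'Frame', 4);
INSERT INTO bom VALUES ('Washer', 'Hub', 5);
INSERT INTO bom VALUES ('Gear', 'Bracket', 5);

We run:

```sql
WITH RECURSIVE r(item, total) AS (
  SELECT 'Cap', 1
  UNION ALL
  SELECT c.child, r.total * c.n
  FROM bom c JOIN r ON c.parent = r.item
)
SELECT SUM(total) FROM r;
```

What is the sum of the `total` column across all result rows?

124

Base: (Cap, total=1).
Iteration 1: components of {Cap} -> Bolt = 1*1 = 1, Gear = 1*4 = 4, Nut = 1*2 = 2, Washer = 1*4 = 4.
Iteration 2: components of {Bolt,Gear,Nut,Washer} -> Bracket = 4*5 = 20, Frame = 4*4 = 16, Hub = 4*5 = 20, Ring = 4*2 = 8.
Iteration 3: components of {Bracket,Frame,Hub,Ring} -> Spring = 16*3 = 48.
Iteration 4: no further components; recursion stops.
SUM(total) = 1 + 4 + 4 + 2 + 1 + 8 + 16 + 20 + 20 + 48 = 124.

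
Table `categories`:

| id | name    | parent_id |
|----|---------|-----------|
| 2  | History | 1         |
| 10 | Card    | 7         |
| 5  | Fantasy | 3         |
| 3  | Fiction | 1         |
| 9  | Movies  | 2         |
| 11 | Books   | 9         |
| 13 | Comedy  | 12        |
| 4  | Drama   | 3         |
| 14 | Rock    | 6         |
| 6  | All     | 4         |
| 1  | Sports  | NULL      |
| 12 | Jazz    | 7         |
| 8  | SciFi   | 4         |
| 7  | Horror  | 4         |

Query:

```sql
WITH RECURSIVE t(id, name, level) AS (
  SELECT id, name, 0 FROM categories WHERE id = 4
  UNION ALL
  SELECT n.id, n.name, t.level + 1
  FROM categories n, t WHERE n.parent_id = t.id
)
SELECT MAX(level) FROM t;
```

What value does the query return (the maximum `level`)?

3

Base: id=4 (Drama) at level 0.
Iteration 1: rows with parent_id in {4} -> All (id 6, level 1), Horror (id 7, level 1), SciFi (id 8, level 1).
Iteration 2: rows with parent_id in {6,7,8} -> Card (id 10, level 2), Jazz (id 12, level 2), Rock (id 14, level 2).
Iteration 3: rows with parent_id in {10,12,14} -> Comedy (id 13, level 3).
Iteration 4: no rows with parent_id in {13}; recursion stops.
level values: 0, 1, 1, 1, 2, 2, 2, 3; the maximum is 3.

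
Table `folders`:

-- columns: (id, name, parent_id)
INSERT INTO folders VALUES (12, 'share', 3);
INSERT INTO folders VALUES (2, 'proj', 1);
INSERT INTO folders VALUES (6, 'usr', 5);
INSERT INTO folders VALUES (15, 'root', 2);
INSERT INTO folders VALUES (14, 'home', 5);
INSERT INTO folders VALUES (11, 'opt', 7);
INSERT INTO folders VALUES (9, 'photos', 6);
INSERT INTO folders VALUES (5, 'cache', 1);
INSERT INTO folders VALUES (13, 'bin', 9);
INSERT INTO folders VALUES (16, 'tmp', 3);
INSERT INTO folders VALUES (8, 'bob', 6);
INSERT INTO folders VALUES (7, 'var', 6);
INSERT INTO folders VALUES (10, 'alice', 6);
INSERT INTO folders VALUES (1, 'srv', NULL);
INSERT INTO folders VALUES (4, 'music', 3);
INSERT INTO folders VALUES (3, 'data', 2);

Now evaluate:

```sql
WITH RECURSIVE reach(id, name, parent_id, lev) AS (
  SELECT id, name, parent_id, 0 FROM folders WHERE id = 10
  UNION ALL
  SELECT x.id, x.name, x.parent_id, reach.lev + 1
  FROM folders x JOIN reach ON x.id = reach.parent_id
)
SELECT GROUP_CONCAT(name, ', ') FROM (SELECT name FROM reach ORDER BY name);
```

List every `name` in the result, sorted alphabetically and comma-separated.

alice, cache, srv, usr

Base: id=10 (alice), parent_id=6, lev 0.
Iteration 1: join on id=6 -> usr (id 6, parent_id=5, lev 1).
Iteration 2: join on id=5 -> cache (id 5, parent_id=1, lev 2).
Iteration 3: join on id=1 -> srv (id 1, parent_id=NULL, lev 3).
Iteration 4: parent_id is NULL; no match; recursion stops.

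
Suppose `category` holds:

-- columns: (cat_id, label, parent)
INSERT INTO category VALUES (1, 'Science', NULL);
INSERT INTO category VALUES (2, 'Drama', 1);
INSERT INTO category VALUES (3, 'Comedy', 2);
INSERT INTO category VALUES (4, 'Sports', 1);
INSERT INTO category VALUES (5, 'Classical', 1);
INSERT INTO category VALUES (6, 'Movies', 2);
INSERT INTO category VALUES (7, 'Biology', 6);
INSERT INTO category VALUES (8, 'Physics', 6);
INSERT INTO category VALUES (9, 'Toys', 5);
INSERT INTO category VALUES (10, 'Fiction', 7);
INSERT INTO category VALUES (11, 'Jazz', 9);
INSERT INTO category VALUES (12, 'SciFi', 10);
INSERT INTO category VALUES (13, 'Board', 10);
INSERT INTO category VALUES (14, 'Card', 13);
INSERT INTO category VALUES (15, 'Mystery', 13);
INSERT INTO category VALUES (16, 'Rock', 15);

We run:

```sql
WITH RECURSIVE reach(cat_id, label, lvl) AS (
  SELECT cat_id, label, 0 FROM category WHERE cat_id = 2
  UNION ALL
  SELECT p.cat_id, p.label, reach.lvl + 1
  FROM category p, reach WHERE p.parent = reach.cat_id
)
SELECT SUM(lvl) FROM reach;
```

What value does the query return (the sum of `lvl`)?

33

Base: cat_id=2 (Drama) at lvl 0.
Iteration 1: rows with parent in {2} -> Comedy (id 3, lvl 1), Movies (id 6, lvl 1).
Iteration 2: rows with parent in {3,6} -> Biology (id 7, lvl 2), Physics (id 8, lvl 2).
Iteration 3: rows with parent in {7,8} -> Fiction (id 10, lvl 3).
Iteration 4: rows with parent in {10} -> SciFi (id 12, lvl 4), Board (id 13, lvl 4).
Iteration 5: rows with parent in {12,13} -> Card (id 14, lvl 5), Mystery (id 15, lvl 5).
Iteration 6: rows with parent in {14,15} -> Rock (id 16, lvl 6).
Iteration 7: no rows with parent in {16}; recursion stops.
SUM(lvl) = 0 + 1 + 1 + 2 + 2 + 3 + 4 + 4 + 5 + 5 + 6 = 33.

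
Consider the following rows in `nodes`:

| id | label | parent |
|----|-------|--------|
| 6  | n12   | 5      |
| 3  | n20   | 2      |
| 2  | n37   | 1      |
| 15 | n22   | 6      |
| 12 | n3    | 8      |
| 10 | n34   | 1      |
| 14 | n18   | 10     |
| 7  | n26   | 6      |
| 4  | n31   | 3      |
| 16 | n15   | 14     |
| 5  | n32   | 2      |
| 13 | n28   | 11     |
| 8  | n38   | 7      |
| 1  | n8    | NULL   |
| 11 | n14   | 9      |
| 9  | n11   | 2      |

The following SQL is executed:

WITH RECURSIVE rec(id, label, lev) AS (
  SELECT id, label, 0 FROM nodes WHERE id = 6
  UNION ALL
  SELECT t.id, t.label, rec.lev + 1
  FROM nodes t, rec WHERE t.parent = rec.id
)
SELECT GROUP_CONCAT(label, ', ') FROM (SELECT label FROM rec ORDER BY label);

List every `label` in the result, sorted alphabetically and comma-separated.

Base: id=6 (n12) at lev 0.
Iteration 1: rows with parent in {6} -> n26 (id 7, lev 1), n22 (id 15, lev 1).
Iteration 2: rows with parent in {7,15} -> n38 (id 8, lev 2).
Iteration 3: rows with parent in {8} -> n3 (id 12, lev 3).
Iteration 4: no rows with parent in {12}; recursion stops.

n12, n22, n26, n3, n38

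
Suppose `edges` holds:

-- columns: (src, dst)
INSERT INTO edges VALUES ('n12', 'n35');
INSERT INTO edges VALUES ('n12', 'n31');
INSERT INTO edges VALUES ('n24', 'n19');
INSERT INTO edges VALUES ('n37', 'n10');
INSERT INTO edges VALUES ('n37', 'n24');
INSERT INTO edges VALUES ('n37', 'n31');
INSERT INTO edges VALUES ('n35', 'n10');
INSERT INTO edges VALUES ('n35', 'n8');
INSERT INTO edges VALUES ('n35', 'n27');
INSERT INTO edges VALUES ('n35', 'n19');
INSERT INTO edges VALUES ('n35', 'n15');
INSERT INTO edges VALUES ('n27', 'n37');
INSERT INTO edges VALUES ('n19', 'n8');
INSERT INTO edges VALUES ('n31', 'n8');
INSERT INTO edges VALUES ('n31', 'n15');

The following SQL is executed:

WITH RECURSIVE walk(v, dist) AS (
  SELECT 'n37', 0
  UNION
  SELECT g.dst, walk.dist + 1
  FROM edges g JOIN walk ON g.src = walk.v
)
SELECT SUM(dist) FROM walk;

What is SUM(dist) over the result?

12

Base: (n37, dist=0).
Iteration 1: edges from {n37} -> (n10, dist=1), (n24, dist=1), (n31, dist=1).
Iteration 2: edges from {n10,n24,n31} -> (n15, dist=2), (n19, dist=2), (n8, dist=2).
Iteration 3: edges from {n15,n19,n8} -> (n8, dist=3).
Iteration 4: no outgoing edges from {n8}; recursion stops.
SUM(dist) = 0 + 1 + 1 + 1 + 2 + 2 + 2 + 3 = 12.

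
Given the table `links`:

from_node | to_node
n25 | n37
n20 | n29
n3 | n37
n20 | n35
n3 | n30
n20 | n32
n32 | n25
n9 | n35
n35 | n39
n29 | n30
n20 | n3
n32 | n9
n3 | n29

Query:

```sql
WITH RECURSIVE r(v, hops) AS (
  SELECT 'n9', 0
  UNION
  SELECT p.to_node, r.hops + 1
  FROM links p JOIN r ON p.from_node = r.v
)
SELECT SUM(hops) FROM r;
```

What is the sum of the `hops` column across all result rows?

Base: (n9, hops=0).
Iteration 1: edges from {n9} -> (n35, hops=1).
Iteration 2: edges from {n35} -> (n39, hops=2).
Iteration 3: no outgoing edges from {n39}; recursion stops.
SUM(hops) = 0 + 1 + 2 = 3.

3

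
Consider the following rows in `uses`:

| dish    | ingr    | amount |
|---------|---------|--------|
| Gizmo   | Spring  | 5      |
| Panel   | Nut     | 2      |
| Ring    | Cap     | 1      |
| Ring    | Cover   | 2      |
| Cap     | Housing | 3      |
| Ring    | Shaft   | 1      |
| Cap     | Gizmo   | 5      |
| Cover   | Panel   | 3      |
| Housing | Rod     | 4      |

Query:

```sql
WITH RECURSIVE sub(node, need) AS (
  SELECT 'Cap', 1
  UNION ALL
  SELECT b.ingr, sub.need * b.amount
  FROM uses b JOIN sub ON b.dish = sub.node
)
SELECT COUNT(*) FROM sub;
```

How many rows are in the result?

5

Base: (Cap, need=1).
Iteration 1: components of {Cap} -> Gizmo = 1*5 = 5, Housing = 1*3 = 3.
Iteration 2: components of {Gizmo,Housing} -> Rod = 3*4 = 12, Spring = 5*5 = 25.
Iteration 3: no further components; recursion stops.
Total rows emitted: 5.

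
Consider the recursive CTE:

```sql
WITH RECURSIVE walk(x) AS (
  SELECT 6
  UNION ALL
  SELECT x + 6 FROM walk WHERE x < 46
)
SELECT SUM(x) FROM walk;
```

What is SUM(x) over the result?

216

Base: x=6.
Iteration 1: 6 < 46 holds -> x = 6 + 6 = 12.
Iteration 2: 12 < 46 holds -> x = 12 + 6 = 18.
Iteration 3: 18 < 46 holds -> x = 18 + 6 = 24.
Iteration 4: 24 < 46 holds -> x = 24 + 6 = 30.
Iteration 5: 30 < 46 holds -> x = 30 + 6 = 36.
Iteration 6: 36 < 46 holds -> x = 36 + 6 = 42.
Iteration 7: 42 < 46 holds -> x = 42 + 6 = 48.
Iteration 8: 48 < 46 fails; recursion stops.
SUM(x) = 6 + 12 + 18 + 24 + 30 + 36 + 42 + 48 = 216.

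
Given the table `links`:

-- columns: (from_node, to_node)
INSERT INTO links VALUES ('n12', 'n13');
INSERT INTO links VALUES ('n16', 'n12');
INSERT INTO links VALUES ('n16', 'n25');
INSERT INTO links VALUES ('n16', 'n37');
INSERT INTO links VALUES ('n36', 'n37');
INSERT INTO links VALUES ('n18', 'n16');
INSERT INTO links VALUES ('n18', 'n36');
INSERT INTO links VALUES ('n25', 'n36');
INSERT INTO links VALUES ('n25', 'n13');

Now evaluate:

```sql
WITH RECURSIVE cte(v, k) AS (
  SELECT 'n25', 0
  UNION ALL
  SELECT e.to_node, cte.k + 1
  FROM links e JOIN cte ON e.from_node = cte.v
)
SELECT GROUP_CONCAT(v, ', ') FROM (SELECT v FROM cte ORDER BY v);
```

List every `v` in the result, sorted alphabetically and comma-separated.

n13, n25, n36, n37

Base: (n25, k=0).
Iteration 1: edges from {n25} -> (n13, k=1), (n36, k=1).
Iteration 2: edges from {n13,n36} -> (n37, k=2).
Iteration 3: no outgoing edges from {n37}; recursion stops.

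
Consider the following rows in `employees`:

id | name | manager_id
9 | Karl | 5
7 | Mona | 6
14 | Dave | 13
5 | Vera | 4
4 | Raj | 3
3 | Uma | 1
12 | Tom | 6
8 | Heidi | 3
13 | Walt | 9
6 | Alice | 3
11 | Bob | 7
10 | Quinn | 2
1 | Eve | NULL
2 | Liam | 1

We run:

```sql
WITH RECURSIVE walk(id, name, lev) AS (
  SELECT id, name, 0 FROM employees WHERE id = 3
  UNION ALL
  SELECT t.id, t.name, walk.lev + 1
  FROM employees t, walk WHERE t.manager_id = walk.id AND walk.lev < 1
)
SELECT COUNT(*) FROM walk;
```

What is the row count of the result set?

4

Base: id=3 (Uma) at lev 0.
Iteration 1: rows with manager_id in {3} -> Raj (id 4, lev 1), Alice (id 6, lev 1), Heidi (id 8, lev 1).
Iteration 2: lev < 1 fails for all current rows; recursion stops.
Total rows emitted: 4.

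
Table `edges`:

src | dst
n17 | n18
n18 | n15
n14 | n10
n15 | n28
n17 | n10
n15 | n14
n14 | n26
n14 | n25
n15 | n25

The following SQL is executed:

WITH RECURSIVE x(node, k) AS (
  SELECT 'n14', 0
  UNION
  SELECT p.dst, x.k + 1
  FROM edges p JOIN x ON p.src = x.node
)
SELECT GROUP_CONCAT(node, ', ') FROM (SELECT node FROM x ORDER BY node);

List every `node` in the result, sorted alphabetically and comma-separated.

n10, n14, n25, n26

Base: (n14, k=0).
Iteration 1: edges from {n14} -> (n10, k=1), (n25, k=1), (n26, k=1).
Iteration 2: no outgoing edges from {n10,n25,n26}; recursion stops.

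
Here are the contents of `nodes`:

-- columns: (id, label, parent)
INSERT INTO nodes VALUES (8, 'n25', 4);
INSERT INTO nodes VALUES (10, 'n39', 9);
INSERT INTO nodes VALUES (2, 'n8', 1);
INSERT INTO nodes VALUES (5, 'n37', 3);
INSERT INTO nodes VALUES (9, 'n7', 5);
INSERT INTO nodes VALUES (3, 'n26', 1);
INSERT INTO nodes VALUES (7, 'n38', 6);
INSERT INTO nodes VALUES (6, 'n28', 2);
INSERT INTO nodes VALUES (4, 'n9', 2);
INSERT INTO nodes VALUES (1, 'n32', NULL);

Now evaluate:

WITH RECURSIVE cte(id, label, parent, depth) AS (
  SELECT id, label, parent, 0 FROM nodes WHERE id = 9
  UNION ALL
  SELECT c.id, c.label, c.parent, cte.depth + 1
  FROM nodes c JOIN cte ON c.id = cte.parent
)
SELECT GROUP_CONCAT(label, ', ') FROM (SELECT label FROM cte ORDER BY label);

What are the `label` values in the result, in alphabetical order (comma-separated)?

n26, n32, n37, n7

Base: id=9 (n7), parent=5, depth 0.
Iteration 1: join on id=5 -> n37 (id 5, parent=3, depth 1).
Iteration 2: join on id=3 -> n26 (id 3, parent=1, depth 2).
Iteration 3: join on id=1 -> n32 (id 1, parent=NULL, depth 3).
Iteration 4: parent is NULL; no match; recursion stops.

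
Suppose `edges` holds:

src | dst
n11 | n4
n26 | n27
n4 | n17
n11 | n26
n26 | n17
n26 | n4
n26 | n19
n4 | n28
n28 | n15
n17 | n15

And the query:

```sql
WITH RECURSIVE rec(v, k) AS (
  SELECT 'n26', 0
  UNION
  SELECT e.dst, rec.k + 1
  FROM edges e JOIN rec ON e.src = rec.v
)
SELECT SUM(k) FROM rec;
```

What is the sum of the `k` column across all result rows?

13

Base: (n26, k=0).
Iteration 1: edges from {n26} -> (n17, k=1), (n19, k=1), (n27, k=1), (n4, k=1).
Iteration 2: edges from {n17,n19,n27,n4} -> (n15, k=2), (n17, k=2), (n28, k=2).
Iteration 3: edges from {n15,n17,n28} -> (n15, k=3). [UNION drops 1 duplicate row(s)]
Iteration 4: no outgoing edges from {n15}; recursion stops.
SUM(k) = 0 + 1 + 1 + 1 + 1 + 2 + 2 + 2 + 3 = 13.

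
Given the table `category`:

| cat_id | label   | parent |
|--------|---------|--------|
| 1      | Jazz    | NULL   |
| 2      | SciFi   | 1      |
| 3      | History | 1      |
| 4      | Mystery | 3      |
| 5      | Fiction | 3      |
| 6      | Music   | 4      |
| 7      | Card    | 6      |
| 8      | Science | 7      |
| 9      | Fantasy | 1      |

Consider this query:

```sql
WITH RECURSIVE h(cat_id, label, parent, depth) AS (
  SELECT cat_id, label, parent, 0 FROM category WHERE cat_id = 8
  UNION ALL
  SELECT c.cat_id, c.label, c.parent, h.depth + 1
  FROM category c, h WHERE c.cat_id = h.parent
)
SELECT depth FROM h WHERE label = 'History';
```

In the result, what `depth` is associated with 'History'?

Base: cat_id=8 (Science), parent=7, depth 0.
Iteration 1: join on cat_id=7 -> Card (id 7, parent=6, depth 1).
Iteration 2: join on cat_id=6 -> Music (id 6, parent=4, depth 2).
Iteration 3: join on cat_id=4 -> Mystery (id 4, parent=3, depth 3).
Iteration 4: join on cat_id=3 -> History (id 3, parent=1, depth 4).
Iteration 5: join on cat_id=1 -> Jazz (id 1, parent=NULL, depth 5).
Iteration 6: parent is NULL; no match; recursion stops.

4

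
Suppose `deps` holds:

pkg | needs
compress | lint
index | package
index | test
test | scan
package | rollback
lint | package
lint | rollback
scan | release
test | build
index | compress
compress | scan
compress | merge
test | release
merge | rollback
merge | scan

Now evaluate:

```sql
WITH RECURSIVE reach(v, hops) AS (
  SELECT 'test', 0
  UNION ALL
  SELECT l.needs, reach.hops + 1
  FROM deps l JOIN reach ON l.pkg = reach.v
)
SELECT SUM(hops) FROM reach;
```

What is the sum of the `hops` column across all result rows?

Base: (test, hops=0).
Iteration 1: edges from {test} -> (build, hops=1), (release, hops=1), (scan, hops=1).
Iteration 2: edges from {build,release,scan} -> (release, hops=2).
Iteration 3: no outgoing edges from {release}; recursion stops.
SUM(hops) = 0 + 1 + 1 + 1 + 2 = 5.

5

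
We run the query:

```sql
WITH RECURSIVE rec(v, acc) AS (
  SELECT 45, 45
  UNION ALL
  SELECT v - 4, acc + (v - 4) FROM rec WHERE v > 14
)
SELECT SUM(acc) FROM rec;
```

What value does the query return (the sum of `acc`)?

Base: v=45, acc=45.
Iteration 1: 45 > 14 holds -> v = 45 - 4 = 41, acc = 45 + 41 = 86.
Iteration 2: 41 > 14 holds -> v = 41 - 4 = 37, acc = 86 + 37 = 123.
Iteration 3: 37 > 14 holds -> v = 37 - 4 = 33, acc = 123 + 33 = 156.
Iteration 4: 33 > 14 holds -> v = 33 - 4 = 29, acc = 156 + 29 = 185.
Iteration 5: 29 > 14 holds -> v = 29 - 4 = 25, acc = 185 + 25 = 210.
Iteration 6: 25 > 14 holds -> v = 25 - 4 = 21, acc = 210 + 21 = 231.
Iteration 7: 21 > 14 holds -> v = 21 - 4 = 17, acc = 231 + 17 = 248.
Iteration 8: 17 > 14 holds -> v = 17 - 4 = 13, acc = 248 + 13 = 261.
Iteration 9: 13 > 14 fails; recursion stops.
SUM(acc) = 45 + 86 + 123 + 156 + 185 + 210 + 231 + 248 + 261 = 1545.

1545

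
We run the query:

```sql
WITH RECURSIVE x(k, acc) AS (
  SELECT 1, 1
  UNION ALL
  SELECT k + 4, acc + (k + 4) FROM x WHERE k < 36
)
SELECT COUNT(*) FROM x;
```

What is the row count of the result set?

Base: k=1, acc=1.
Iteration 1: 1 < 36 holds -> k = 1 + 4 = 5, acc = 1 + 5 = 6.
Iteration 2: 5 < 36 holds -> k = 5 + 4 = 9, acc = 6 + 9 = 15.
Iteration 3: 9 < 36 holds -> k = 9 + 4 = 13, acc = 15 + 13 = 28.
Iteration 4: 13 < 36 holds -> k = 13 + 4 = 17, acc = 28 + 17 = 45.
Iteration 5: 17 < 36 holds -> k = 17 + 4 = 21, acc = 45 + 21 = 66.
Iteration 6: 21 < 36 holds -> k = 21 + 4 = 25, acc = 66 + 25 = 91.
Iteration 7: 25 < 36 holds -> k = 25 + 4 = 29, acc = 91 + 29 = 120.
Iteration 8: 29 < 36 holds -> k = 29 + 4 = 33, acc = 120 + 33 = 153.
Iteration 9: 33 < 36 holds -> k = 33 + 4 = 37, acc = 153 + 37 = 190.
Iteration 10: 37 < 36 fails; recursion stops.
Total rows emitted: 10.

10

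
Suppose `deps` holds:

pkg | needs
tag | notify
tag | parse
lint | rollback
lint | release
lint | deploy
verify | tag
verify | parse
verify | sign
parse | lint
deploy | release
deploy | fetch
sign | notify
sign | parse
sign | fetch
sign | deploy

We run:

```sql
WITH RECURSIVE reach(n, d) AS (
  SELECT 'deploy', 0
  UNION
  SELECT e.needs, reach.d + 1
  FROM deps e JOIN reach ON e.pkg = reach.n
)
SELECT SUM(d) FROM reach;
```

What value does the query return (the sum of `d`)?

2

Base: (deploy, d=0).
Iteration 1: edges from {deploy} -> (fetch, d=1), (release, d=1).
Iteration 2: no outgoing edges from {fetch,release}; recursion stops.
SUM(d) = 0 + 1 + 1 = 2.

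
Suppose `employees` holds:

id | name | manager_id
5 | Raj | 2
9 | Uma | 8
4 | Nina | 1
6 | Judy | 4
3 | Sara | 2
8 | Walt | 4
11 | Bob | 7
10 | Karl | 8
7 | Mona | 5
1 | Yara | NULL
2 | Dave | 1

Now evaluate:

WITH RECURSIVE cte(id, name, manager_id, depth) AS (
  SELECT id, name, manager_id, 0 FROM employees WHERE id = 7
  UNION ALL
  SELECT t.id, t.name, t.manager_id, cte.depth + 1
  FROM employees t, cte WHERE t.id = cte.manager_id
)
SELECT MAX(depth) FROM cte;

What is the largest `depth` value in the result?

Base: id=7 (Mona), manager_id=5, depth 0.
Iteration 1: join on id=5 -> Raj (id 5, manager_id=2, depth 1).
Iteration 2: join on id=2 -> Dave (id 2, manager_id=1, depth 2).
Iteration 3: join on id=1 -> Yara (id 1, manager_id=NULL, depth 3).
Iteration 4: manager_id is NULL; no match; recursion stops.
depth values: 0, 1, 2, 3; the maximum is 3.

3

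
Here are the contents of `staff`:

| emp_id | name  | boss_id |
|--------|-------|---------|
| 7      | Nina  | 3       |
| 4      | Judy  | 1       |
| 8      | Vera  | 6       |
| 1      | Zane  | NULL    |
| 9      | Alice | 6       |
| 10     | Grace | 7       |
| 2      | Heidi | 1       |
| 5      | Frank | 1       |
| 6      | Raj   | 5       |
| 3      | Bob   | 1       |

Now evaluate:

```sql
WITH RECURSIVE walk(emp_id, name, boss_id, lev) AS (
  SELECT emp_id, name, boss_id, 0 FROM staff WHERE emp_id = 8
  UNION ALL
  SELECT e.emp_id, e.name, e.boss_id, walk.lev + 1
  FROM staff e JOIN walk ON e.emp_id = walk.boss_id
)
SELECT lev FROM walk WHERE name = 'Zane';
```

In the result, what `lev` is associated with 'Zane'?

Base: emp_id=8 (Vera), boss_id=6, lev 0.
Iteration 1: join on emp_id=6 -> Raj (id 6, boss_id=5, lev 1).
Iteration 2: join on emp_id=5 -> Frank (id 5, boss_id=1, lev 2).
Iteration 3: join on emp_id=1 -> Zane (id 1, boss_id=NULL, lev 3).
Iteration 4: boss_id is NULL; no match; recursion stops.

3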